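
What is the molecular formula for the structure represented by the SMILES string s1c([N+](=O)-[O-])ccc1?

Heavy atoms from the SMILES: 4 C, 1 N, 2 O, 1 S.
Implicit hydrogens by atom environment:
  3 × C (aromatic): 1 H each → 3
  1 × C (aromatic): no H
  1 × N (charge +1): no H
  1 × O: no H
  1 × O (charge -1): no H
  1 × S (aromatic): no H
  Total hydrogens = 3.
Molecular formula: C4H3NO2S

C4H3NO2S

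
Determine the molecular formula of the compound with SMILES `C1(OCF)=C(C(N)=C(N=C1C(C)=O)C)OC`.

Heavy atoms from the SMILES: 10 C, 1 F, 2 N, 3 O.
Implicit hydrogens by atom environment:
  5 × C (aromatic): no H
  3 × C: 3 H each → 9
  3 × O: no H
  1 × C: 2 H
  1 × C: no H
  1 × F: no H
  1 × N: 2 H
  1 × N (aromatic): no H
  Total hydrogens = 13.
Molecular formula: C10H13FN2O3

C10H13FN2O3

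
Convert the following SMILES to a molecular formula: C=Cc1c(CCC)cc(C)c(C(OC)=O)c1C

C15H20O2

Heavy atoms from the SMILES: 15 C, 2 O.
Implicit hydrogens by atom environment:
  5 × C (aromatic): no H
  4 × C: 3 H each → 12
  3 × C: 2 H each → 6
  2 × O: no H
  1 × C (aromatic): 1 H
  1 × C: 1 H
  1 × C: no H
  Total hydrogens = 20.
Molecular formula: C15H20O2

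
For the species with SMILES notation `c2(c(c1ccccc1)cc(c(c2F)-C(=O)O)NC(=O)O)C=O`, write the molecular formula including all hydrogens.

Heavy atoms from the SMILES: 15 C, 1 F, 1 N, 5 O.
Implicit hydrogens by atom environment:
  6 × C (aromatic): 1 H each → 6
  6 × C (aromatic): no H
  3 × O: no H
  2 × C: no H
  2 × O: 1 H each → 2
  1 × C: 1 H
  1 × F: no H
  1 × N: 1 H
  Total hydrogens = 10.
Molecular formula: C15H10FNO5

C15H10FNO5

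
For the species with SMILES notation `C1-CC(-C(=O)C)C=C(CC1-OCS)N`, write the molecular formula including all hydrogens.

Heavy atoms from the SMILES: 10 C, 1 N, 2 O, 1 S.
Implicit hydrogens by atom environment:
  4 × C: 2 H each → 8
  3 × C: 1 H each → 3
  2 × C: no H
  2 × O: no H
  1 × C: 3 H
  1 × N: 2 H
  1 × S: 1 H
  Total hydrogens = 17.
Molecular formula: C10H17NO2S

C10H17NO2S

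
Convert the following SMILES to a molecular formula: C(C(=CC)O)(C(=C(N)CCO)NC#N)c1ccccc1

C15H19N3O2

Heavy atoms from the SMILES: 15 C, 3 N, 2 O.
Implicit hydrogens by atom environment:
  5 × C (aromatic): 1 H each → 5
  4 × C: no H
  2 × C: 2 H each → 4
  2 × C: 1 H each → 2
  2 × O: 1 H each → 2
  1 × C: 3 H
  1 × C (aromatic): no H
  1 × N: 2 H
  1 × N: 1 H
  1 × N: no H
  Total hydrogens = 19.
Molecular formula: C15H19N3O2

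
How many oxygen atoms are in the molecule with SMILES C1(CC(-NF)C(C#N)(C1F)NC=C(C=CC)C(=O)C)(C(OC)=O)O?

The symbol for oxygen appears 4 times in the SMILES.

4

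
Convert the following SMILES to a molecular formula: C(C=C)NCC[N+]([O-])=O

C5H10N2O2

Heavy atoms from the SMILES: 5 C, 2 N, 2 O.
Implicit hydrogens by atom environment:
  4 × C: 2 H each → 8
  1 × C: 1 H
  1 × N: 1 H
  1 × N (charge +1): no H
  1 × O: no H
  1 × O (charge -1): no H
  Total hydrogens = 10.
Molecular formula: C5H10N2O2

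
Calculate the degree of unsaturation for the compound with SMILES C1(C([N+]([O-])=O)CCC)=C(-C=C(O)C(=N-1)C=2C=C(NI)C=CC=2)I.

9

Molecular formula from the SMILES: C15H15I2N3O3.
DoU = (2C + 2 + N − H − X)/2 = (2·15 + 2 + 3 − 15 − 2)/2 = 18/2 = 9.
(Structurally: 2 ring(s) + 7 π bond(s) = 9.)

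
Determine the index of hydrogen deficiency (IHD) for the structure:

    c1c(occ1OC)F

3

Molecular formula from the SMILES: C5H5FO2.
DoU = (2C + 2 + N − H − X)/2 = (2·5 + 2 + 0 − 5 − 1)/2 = 6/2 = 3.
(Structurally: 1 ring(s) + 2 π bond(s) = 3.)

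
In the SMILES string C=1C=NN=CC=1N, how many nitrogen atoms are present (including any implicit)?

The symbol for nitrogen appears 3 times in the SMILES.

3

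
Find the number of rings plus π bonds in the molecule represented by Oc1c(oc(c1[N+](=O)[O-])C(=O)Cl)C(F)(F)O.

Molecular formula from the SMILES: C6H2ClF2NO6.
DoU = (2C + 2 + N − H − X)/2 = (2·6 + 2 + 1 − 2 − 3)/2 = 10/2 = 5.
(Structurally: 1 ring(s) + 4 π bond(s) = 5.)

5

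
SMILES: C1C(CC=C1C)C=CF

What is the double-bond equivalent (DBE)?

3

Molecular formula from the SMILES: C8H11F.
DoU = (2C + 2 + N − H − X)/2 = (2·8 + 2 + 0 − 11 − 1)/2 = 6/2 = 3.
(Structurally: 1 ring(s) + 2 π bond(s) = 3.)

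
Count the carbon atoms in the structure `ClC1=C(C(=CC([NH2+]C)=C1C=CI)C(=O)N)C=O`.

11

The symbol for carbon appears 11 times in the SMILES. (Cl is a single chlorine, not C + l.)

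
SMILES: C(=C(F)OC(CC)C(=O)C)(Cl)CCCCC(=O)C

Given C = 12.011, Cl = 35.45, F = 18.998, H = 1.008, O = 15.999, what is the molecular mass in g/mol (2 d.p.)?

Molecular formula: C13H20ClFO3.
M = 13×12.011 + 1×35.45 + 1×18.998 + 20×1.008 + 3×15.999 = 278.75 g/mol.

278.75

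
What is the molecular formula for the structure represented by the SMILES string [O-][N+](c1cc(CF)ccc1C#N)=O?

Heavy atoms from the SMILES: 8 C, 1 F, 2 N, 2 O.
Implicit hydrogens by atom environment:
  3 × C (aromatic): 1 H each → 3
  3 × C (aromatic): no H
  1 × C: 2 H
  1 × C: no H
  1 × F: no H
  1 × N: no H
  1 × N (charge +1): no H
  1 × O: no H
  1 × O (charge -1): no H
  Total hydrogens = 5.
Molecular formula: C8H5FN2O2

C8H5FN2O2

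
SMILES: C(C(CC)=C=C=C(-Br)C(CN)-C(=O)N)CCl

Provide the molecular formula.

C11H16BrClN2O

Heavy atoms from the SMILES: 1 Br, 11 C, 1 Cl, 2 N, 1 O.
Implicit hydrogens by atom environment:
  5 × C: no H
  4 × C: 2 H each → 8
  2 × N: 2 H each → 4
  1 × Br: no H
  1 × C: 3 H
  1 × C: 1 H
  1 × Cl: no H
  1 × O: no H
  Total hydrogens = 16.
Molecular formula: C11H16BrClN2O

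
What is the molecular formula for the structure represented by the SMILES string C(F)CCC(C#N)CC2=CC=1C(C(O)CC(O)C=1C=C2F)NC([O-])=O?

Heavy atoms from the SMILES: 17 C, 2 F, 2 N, 4 O.
Implicit hydrogens by atom environment:
  5 × C: 2 H each → 10
  4 × C: 1 H each → 4
  4 × C (aromatic): no H
  2 × C (aromatic): 1 H each → 2
  2 × C: no H
  2 × F: no H
  2 × O: 1 H each → 2
  1 × N: 1 H
  1 × N: no H
  1 × O: no H
  1 × O (charge -1): no H
  Total hydrogens = 19.
Net charge -1.
Molecular formula: C17H19F2N2O4-

C17H19F2N2O4-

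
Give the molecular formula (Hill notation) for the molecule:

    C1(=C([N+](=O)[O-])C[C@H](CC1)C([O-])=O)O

C7H8NO5-

Heavy atoms from the SMILES: 7 C, 1 N, 5 O.
Implicit hydrogens by atom environment:
  3 × C: 2 H each → 6
  3 × C: no H
  2 × O: no H
  2 × O (charge -1): no H
  1 × C: 1 H
  1 × N (charge +1): no H
  1 × O: 1 H
  Total hydrogens = 8.
Net charge -1.
Molecular formula: C7H8NO5-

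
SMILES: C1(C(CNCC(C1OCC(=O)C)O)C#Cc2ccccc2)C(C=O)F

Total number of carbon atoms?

The symbol for carbon appears 19 times in the SMILES. Lowercase c denotes aromatic carbon and counts toward C.

19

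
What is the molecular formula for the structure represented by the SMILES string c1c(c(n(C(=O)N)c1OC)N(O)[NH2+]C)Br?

C7H12BrN4O3+

Heavy atoms from the SMILES: 1 Br, 7 C, 4 N, 3 O.
Implicit hydrogens by atom environment:
  3 × C (aromatic): no H
  2 × C: 3 H each → 6
  2 × O: no H
  1 × Br: no H
  1 × C (aromatic): 1 H
  1 × C: no H
  1 × N (charge +1): 2 H
  1 × N: 2 H
  1 × N (aromatic): no H
  1 × N: no H
  1 × O: 1 H
  Total hydrogens = 12.
Net charge +1.
Molecular formula: C7H12BrN4O3+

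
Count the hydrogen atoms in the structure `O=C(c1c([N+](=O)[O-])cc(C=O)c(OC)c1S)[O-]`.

Hydrogens are implicit in SMILES; fill each atom to its normal valence:
  5 × C (aromatic): no H
  4 × O: no H
  2 × O (charge -1): no H
  1 × C: 3 H
  1 × C (aromatic): 1 H
  1 × C: 1 H
  1 × C: no H
  1 × N (charge +1): no H
  1 × S: 1 H
  Total hydrogens = 6.

6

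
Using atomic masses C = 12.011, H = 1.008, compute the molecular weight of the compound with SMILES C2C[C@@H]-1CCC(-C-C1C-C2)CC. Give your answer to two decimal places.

166.31

Molecular formula: C12H22.
M = 12×12.011 + 22×1.008 = 166.31 g/mol.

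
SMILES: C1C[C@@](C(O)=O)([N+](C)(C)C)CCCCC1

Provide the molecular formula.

C12H24NO2+

Heavy atoms from the SMILES: 12 C, 1 N, 2 O.
Implicit hydrogens by atom environment:
  7 × C: 2 H each → 14
  3 × C: 3 H each → 9
  2 × C: no H
  1 × N (charge +1): no H
  1 × O: 1 H
  1 × O: no H
  Total hydrogens = 24.
Net charge +1.
Molecular formula: C12H24NO2+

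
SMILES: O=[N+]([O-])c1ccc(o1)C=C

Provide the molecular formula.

Heavy atoms from the SMILES: 6 C, 1 N, 3 O.
Implicit hydrogens by atom environment:
  2 × C (aromatic): 1 H each → 2
  2 × C (aromatic): no H
  1 × C: 2 H
  1 × C: 1 H
  1 × N (charge +1): no H
  1 × O (aromatic): no H
  1 × O: no H
  1 × O (charge -1): no H
  Total hydrogens = 5.
Molecular formula: C6H5NO3

C6H5NO3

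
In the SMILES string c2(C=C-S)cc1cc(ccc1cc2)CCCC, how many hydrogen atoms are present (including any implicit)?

Hydrogens are implicit in SMILES; fill each atom to its normal valence:
  6 × C (aromatic): 1 H each → 6
  4 × C (aromatic): no H
  3 × C: 2 H each → 6
  2 × C: 1 H each → 2
  1 × C: 3 H
  1 × S: 1 H
  Total hydrogens = 18.

18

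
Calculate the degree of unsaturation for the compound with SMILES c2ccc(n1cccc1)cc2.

7

Molecular formula from the SMILES: C10H9N.
DoU = (2C + 2 + N − H − X)/2 = (2·10 + 2 + 1 − 9 − 0)/2 = 14/2 = 7.
(Structurally: 2 ring(s) + 5 π bond(s) = 7.)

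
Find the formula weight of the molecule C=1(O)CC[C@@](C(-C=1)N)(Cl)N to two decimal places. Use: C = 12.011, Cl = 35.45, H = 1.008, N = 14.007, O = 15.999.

162.62

Molecular formula: C6H11ClN2O.
M = 6×12.011 + 1×35.45 + 11×1.008 + 2×14.007 + 1×15.999 = 162.62 g/mol.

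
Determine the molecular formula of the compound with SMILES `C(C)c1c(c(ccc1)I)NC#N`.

Heavy atoms from the SMILES: 9 C, 1 I, 2 N.
Implicit hydrogens by atom environment:
  3 × C (aromatic): 1 H each → 3
  3 × C (aromatic): no H
  1 × C: 3 H
  1 × C: 2 H
  1 × C: no H
  1 × I: no H
  1 × N: 1 H
  1 × N: no H
  Total hydrogens = 9.
Molecular formula: C9H9IN2

C9H9IN2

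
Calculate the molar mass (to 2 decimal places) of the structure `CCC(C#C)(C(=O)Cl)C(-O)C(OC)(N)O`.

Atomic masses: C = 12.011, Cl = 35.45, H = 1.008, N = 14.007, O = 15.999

235.66

Molecular formula: C9H14ClNO4.
M = 9×12.011 + 1×35.45 + 14×1.008 + 1×14.007 + 4×15.999 = 235.66 g/mol.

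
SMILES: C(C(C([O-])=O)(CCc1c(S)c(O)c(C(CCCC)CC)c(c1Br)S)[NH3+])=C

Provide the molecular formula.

Heavy atoms from the SMILES: 1 Br, 19 C, 1 N, 3 O, 2 S.
Implicit hydrogens by atom environment:
  7 × C: 2 H each → 14
  6 × C (aromatic): no H
  2 × C: 3 H each → 6
  2 × C: 1 H each → 2
  2 × C: no H
  2 × S: 1 H each → 2
  1 × Br: no H
  1 × N (charge +1): 3 H
  1 × O: 1 H
  1 × O: no H
  1 × O (charge -1): no H
  Total hydrogens = 28.
Molecular formula: C19H28BrNO3S2

C19H28BrNO3S2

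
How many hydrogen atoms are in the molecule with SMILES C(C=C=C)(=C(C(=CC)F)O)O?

Hydrogens are implicit in SMILES; fill each atom to its normal valence:
  4 × C: no H
  2 × C: 1 H each → 2
  2 × O: 1 H each → 2
  1 × C: 3 H
  1 × C: 2 H
  1 × F: no H
  Total hydrogens = 9.

9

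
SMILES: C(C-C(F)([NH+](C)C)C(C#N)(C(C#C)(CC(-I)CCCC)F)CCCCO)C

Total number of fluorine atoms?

2

The symbol for fluorine appears 2 times in the SMILES.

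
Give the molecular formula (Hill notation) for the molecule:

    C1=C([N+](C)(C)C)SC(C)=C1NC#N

C9H14N3S+

Heavy atoms from the SMILES: 9 C, 3 N, 1 S.
Implicit hydrogens by atom environment:
  4 × C: 3 H each → 12
  3 × C (aromatic): no H
  1 × C (aromatic): 1 H
  1 × C: no H
  1 × N: 1 H
  1 × N (charge +1): no H
  1 × N: no H
  1 × S (aromatic): no H
  Total hydrogens = 14.
Net charge +1.
Molecular formula: C9H14N3S+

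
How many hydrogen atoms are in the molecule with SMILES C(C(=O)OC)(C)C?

Hydrogens are implicit in SMILES; fill each atom to its normal valence:
  3 × C: 3 H each → 9
  2 × O: no H
  1 × C: 1 H
  1 × C: no H
  Total hydrogens = 10.

10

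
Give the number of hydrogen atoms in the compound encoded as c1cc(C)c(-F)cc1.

Hydrogens are implicit in SMILES; fill each atom to its normal valence:
  4 × C (aromatic): 1 H each → 4
  2 × C (aromatic): no H
  1 × C: 3 H
  1 × F: no H
  Total hydrogens = 7.

7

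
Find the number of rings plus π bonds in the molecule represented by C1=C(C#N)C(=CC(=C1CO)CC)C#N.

Molecular formula from the SMILES: C11H10N2O.
DoU = (2C + 2 + N − H − X)/2 = (2·11 + 2 + 2 − 10 − 0)/2 = 16/2 = 8.
(Structurally: 1 ring(s) + 7 π bond(s) = 8.)

8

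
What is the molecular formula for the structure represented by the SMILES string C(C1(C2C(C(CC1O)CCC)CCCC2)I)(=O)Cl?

C14H22ClIO2

Heavy atoms from the SMILES: 14 C, 1 Cl, 1 I, 2 O.
Implicit hydrogens by atom environment:
  7 × C: 2 H each → 14
  4 × C: 1 H each → 4
  2 × C: no H
  1 × C: 3 H
  1 × Cl: no H
  1 × I: no H
  1 × O: 1 H
  1 × O: no H
  Total hydrogens = 22.
Molecular formula: C14H22ClIO2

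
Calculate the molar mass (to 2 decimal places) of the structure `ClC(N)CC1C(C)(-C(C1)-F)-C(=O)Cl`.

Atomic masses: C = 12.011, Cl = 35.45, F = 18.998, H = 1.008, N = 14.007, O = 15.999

Molecular formula: C8H12Cl2FNO.
M = 8×12.011 + 2×35.45 + 1×18.998 + 12×1.008 + 1×14.007 + 1×15.999 = 228.09 g/mol.

228.09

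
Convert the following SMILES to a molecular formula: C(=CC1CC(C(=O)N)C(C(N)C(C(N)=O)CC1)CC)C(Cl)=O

Heavy atoms from the SMILES: 15 C, 1 Cl, 3 N, 3 O.
Implicit hydrogens by atom environment:
  7 × C: 1 H each → 7
  4 × C: 2 H each → 8
  3 × C: no H
  3 × N: 2 H each → 6
  3 × O: no H
  1 × C: 3 H
  1 × Cl: no H
  Total hydrogens = 24.
Molecular formula: C15H24ClN3O3

C15H24ClN3O3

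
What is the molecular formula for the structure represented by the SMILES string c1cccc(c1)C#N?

C7H5N

Heavy atoms from the SMILES: 7 C, 1 N.
Implicit hydrogens by atom environment:
  5 × C (aromatic): 1 H each → 5
  1 × C (aromatic): no H
  1 × C: no H
  1 × N: no H
  Total hydrogens = 5.
Molecular formula: C7H5N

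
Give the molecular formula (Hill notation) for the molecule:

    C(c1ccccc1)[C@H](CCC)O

C11H16O

Heavy atoms from the SMILES: 11 C, 1 O.
Implicit hydrogens by atom environment:
  5 × C (aromatic): 1 H each → 5
  3 × C: 2 H each → 6
  1 × C: 3 H
  1 × C: 1 H
  1 × C (aromatic): no H
  1 × O: 1 H
  Total hydrogens = 16.
Molecular formula: C11H16O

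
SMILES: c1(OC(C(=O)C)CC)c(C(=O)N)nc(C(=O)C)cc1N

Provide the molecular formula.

Heavy atoms from the SMILES: 13 C, 3 N, 4 O.
Implicit hydrogens by atom environment:
  4 × C (aromatic): no H
  4 × O: no H
  3 × C: 3 H each → 9
  3 × C: no H
  2 × N: 2 H each → 4
  1 × C: 2 H
  1 × C (aromatic): 1 H
  1 × C: 1 H
  1 × N (aromatic): no H
  Total hydrogens = 17.
Molecular formula: C13H17N3O4

C13H17N3O4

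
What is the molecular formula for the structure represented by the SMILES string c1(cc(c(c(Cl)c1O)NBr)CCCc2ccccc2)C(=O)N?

Heavy atoms from the SMILES: 1 Br, 16 C, 1 Cl, 2 N, 2 O.
Implicit hydrogens by atom environment:
  6 × C (aromatic): 1 H each → 6
  6 × C (aromatic): no H
  3 × C: 2 H each → 6
  1 × Br: no H
  1 × C: no H
  1 × Cl: no H
  1 × N: 2 H
  1 × N: 1 H
  1 × O: 1 H
  1 × O: no H
  Total hydrogens = 16.
Molecular formula: C16H16BrClN2O2

C16H16BrClN2O2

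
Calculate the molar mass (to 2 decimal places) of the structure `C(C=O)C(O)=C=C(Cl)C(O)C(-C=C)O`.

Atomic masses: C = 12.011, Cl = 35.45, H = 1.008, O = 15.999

Molecular formula: C9H11ClO4.
M = 9×12.011 + 1×35.45 + 11×1.008 + 4×15.999 = 218.63 g/mol.

218.63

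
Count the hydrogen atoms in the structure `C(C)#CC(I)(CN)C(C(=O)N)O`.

Hydrogens are implicit in SMILES; fill each atom to its normal valence:
  4 × C: no H
  2 × N: 2 H each → 4
  1 × C: 3 H
  1 × C: 2 H
  1 × C: 1 H
  1 × I: no H
  1 × O: 1 H
  1 × O: no H
  Total hydrogens = 11.

11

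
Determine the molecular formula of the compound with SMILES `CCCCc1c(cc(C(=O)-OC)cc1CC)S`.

Heavy atoms from the SMILES: 14 C, 2 O, 1 S.
Implicit hydrogens by atom environment:
  4 × C: 2 H each → 8
  4 × C (aromatic): no H
  3 × C: 3 H each → 9
  2 × C (aromatic): 1 H each → 2
  2 × O: no H
  1 × C: no H
  1 × S: 1 H
  Total hydrogens = 20.
Molecular formula: C14H20O2S

C14H20O2S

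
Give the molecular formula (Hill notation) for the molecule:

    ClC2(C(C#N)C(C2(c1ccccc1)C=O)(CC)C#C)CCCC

Heavy atoms from the SMILES: 20 C, 1 Cl, 1 N, 1 O.
Implicit hydrogens by atom environment:
  5 × C (aromatic): 1 H each → 5
  5 × C: no H
  4 × C: 2 H each → 8
  3 × C: 1 H each → 3
  2 × C: 3 H each → 6
  1 × C (aromatic): no H
  1 × Cl: no H
  1 × N: no H
  1 × O: no H
  Total hydrogens = 22.
Molecular formula: C20H22ClNO

C20H22ClNO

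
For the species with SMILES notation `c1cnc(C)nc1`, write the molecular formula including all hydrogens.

C5H6N2

Heavy atoms from the SMILES: 5 C, 2 N.
Implicit hydrogens by atom environment:
  3 × C (aromatic): 1 H each → 3
  2 × N (aromatic): no H
  1 × C: 3 H
  1 × C (aromatic): no H
  Total hydrogens = 6.
Molecular formula: C5H6N2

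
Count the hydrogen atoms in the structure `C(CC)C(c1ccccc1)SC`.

16

Hydrogens are implicit in SMILES; fill each atom to its normal valence:
  5 × C (aromatic): 1 H each → 5
  2 × C: 3 H each → 6
  2 × C: 2 H each → 4
  1 × C: 1 H
  1 × C (aromatic): no H
  1 × S: no H
  Total hydrogens = 16.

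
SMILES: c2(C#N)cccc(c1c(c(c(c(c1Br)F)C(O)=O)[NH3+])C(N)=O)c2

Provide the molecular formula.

Heavy atoms from the SMILES: 1 Br, 15 C, 1 F, 3 N, 3 O.
Implicit hydrogens by atom environment:
  8 × C (aromatic): no H
  4 × C (aromatic): 1 H each → 4
  3 × C: no H
  2 × O: no H
  1 × Br: no H
  1 × F: no H
  1 × N (charge +1): 3 H
  1 × N: 2 H
  1 × N: no H
  1 × O: 1 H
  Total hydrogens = 10.
Net charge +1.
Molecular formula: C15H10BrFN3O3+

C15H10BrFN3O3+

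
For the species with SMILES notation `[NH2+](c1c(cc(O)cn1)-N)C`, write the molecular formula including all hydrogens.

C6H10N3O+

Heavy atoms from the SMILES: 6 C, 3 N, 1 O.
Implicit hydrogens by atom environment:
  3 × C (aromatic): no H
  2 × C (aromatic): 1 H each → 2
  1 × C: 3 H
  1 × N: 2 H
  1 × N (charge +1): 2 H
  1 × N (aromatic): no H
  1 × O: 1 H
  Total hydrogens = 10.
Net charge +1.
Molecular formula: C6H10N3O+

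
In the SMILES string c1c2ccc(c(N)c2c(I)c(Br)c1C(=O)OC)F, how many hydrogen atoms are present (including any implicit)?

8

Hydrogens are implicit in SMILES; fill each atom to its normal valence:
  7 × C (aromatic): no H
  3 × C (aromatic): 1 H each → 3
  2 × O: no H
  1 × Br: no H
  1 × C: 3 H
  1 × C: no H
  1 × F: no H
  1 × I: no H
  1 × N: 2 H
  Total hydrogens = 8.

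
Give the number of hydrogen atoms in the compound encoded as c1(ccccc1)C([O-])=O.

5

Hydrogens are implicit in SMILES; fill each atom to its normal valence:
  5 × C (aromatic): 1 H each → 5
  1 × C (aromatic): no H
  1 × C: no H
  1 × O: no H
  1 × O (charge -1): no H
  Total hydrogens = 5.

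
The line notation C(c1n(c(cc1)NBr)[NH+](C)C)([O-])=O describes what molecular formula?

C7H10BrN3O2

Heavy atoms from the SMILES: 1 Br, 7 C, 3 N, 2 O.
Implicit hydrogens by atom environment:
  2 × C: 3 H each → 6
  2 × C (aromatic): 1 H each → 2
  2 × C (aromatic): no H
  1 × Br: no H
  1 × C: no H
  1 × N (charge +1): 1 H
  1 × N: 1 H
  1 × N (aromatic): no H
  1 × O: no H
  1 × O (charge -1): no H
  Total hydrogens = 10.
Molecular formula: C7H10BrN3O2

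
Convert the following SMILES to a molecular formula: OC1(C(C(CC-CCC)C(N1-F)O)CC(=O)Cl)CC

Heavy atoms from the SMILES: 13 C, 1 Cl, 1 F, 1 N, 3 O.
Implicit hydrogens by atom environment:
  6 × C: 2 H each → 12
  3 × C: 1 H each → 3
  2 × C: 3 H each → 6
  2 × C: no H
  2 × O: 1 H each → 2
  1 × Cl: no H
  1 × F: no H
  1 × N: no H
  1 × O: no H
  Total hydrogens = 23.
Molecular formula: C13H23ClFNO3

C13H23ClFNO3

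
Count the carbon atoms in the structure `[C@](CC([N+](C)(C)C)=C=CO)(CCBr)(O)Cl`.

10

The symbol for carbon appears 10 times in the SMILES. (Cl is a single chlorine, not C + l.)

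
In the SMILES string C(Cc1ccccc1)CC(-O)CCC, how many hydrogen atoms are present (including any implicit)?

20

Hydrogens are implicit in SMILES; fill each atom to its normal valence:
  5 × C: 2 H each → 10
  5 × C (aromatic): 1 H each → 5
  1 × C: 3 H
  1 × C: 1 H
  1 × C (aromatic): no H
  1 × O: 1 H
  Total hydrogens = 20.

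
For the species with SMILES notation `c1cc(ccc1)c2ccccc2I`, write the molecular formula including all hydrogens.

Heavy atoms from the SMILES: 12 C, 1 I.
Implicit hydrogens by atom environment:
  9 × C (aromatic): 1 H each → 9
  3 × C (aromatic): no H
  1 × I: no H
  Total hydrogens = 9.
Molecular formula: C12H9I

C12H9I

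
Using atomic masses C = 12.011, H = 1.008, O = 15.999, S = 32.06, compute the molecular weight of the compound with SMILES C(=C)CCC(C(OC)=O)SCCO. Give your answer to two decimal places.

204.28

Molecular formula: C9H16O3S.
M = 9×12.011 + 16×1.008 + 3×15.999 + 1×32.06 = 204.28 g/mol.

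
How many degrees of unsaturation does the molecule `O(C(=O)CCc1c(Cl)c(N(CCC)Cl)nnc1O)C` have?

Molecular formula from the SMILES: C11H15Cl2N3O3.
DoU = (2C + 2 + N − H − X)/2 = (2·11 + 2 + 3 − 15 − 2)/2 = 10/2 = 5.
(Structurally: 1 ring(s) + 4 π bond(s) = 5.)

5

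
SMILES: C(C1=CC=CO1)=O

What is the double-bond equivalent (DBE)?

Molecular formula from the SMILES: C5H4O2.
DoU = (2C + 2 + N − H − X)/2 = (2·5 + 2 + 0 − 4 − 0)/2 = 8/2 = 4.
(Structurally: 1 ring(s) + 3 π bond(s) = 4.)

4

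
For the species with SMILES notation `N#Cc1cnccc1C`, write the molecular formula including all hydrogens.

Heavy atoms from the SMILES: 7 C, 2 N.
Implicit hydrogens by atom environment:
  3 × C (aromatic): 1 H each → 3
  2 × C (aromatic): no H
  1 × C: 3 H
  1 × C: no H
  1 × N (aromatic): no H
  1 × N: no H
  Total hydrogens = 6.
Molecular formula: C7H6N2

C7H6N2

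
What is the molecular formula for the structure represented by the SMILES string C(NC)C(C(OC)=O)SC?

Heavy atoms from the SMILES: 6 C, 1 N, 2 O, 1 S.
Implicit hydrogens by atom environment:
  3 × C: 3 H each → 9
  2 × O: no H
  1 × C: 2 H
  1 × C: 1 H
  1 × C: no H
  1 × N: 1 H
  1 × S: no H
  Total hydrogens = 13.
Molecular formula: C6H13NO2S

C6H13NO2S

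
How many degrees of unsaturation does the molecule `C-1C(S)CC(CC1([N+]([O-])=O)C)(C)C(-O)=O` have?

Molecular formula from the SMILES: C9H15NO4S.
DoU = (2C + 2 + N − H − X)/2 = (2·9 + 2 + 1 − 15 − 0)/2 = 6/2 = 3.
(Structurally: 1 ring(s) + 2 π bond(s) = 3.)

3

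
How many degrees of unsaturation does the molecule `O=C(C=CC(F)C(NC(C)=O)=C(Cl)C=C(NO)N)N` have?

5

Molecular formula from the SMILES: C10H14ClFN4O3.
DoU = (2C + 2 + N − H − X)/2 = (2·10 + 2 + 4 − 14 − 2)/2 = 10/2 = 5.
(Structurally: 0 ring(s) + 5 π bond(s) = 5.)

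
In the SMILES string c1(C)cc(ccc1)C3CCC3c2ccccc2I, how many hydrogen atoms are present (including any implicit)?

17

Hydrogens are implicit in SMILES; fill each atom to its normal valence:
  8 × C (aromatic): 1 H each → 8
  4 × C (aromatic): no H
  2 × C: 2 H each → 4
  2 × C: 1 H each → 2
  1 × C: 3 H
  1 × I: no H
  Total hydrogens = 17.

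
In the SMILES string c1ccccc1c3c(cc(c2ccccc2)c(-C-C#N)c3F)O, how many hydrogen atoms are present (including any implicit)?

14

Hydrogens are implicit in SMILES; fill each atom to its normal valence:
  11 × C (aromatic): 1 H each → 11
  7 × C (aromatic): no H
  1 × C: 2 H
  1 × C: no H
  1 × F: no H
  1 × N: no H
  1 × O: 1 H
  Total hydrogens = 14.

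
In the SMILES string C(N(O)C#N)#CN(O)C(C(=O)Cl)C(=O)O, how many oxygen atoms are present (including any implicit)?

5

The symbol for oxygen appears 5 times in the SMILES.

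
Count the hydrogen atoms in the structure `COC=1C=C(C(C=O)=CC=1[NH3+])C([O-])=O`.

Hydrogens are implicit in SMILES; fill each atom to its normal valence:
  4 × C (aromatic): no H
  3 × O: no H
  2 × C (aromatic): 1 H each → 2
  1 × C: 3 H
  1 × C: 1 H
  1 × C: no H
  1 × N (charge +1): 3 H
  1 × O (charge -1): no H
  Total hydrogens = 9.

9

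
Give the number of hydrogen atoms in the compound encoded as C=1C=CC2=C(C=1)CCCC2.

12

Hydrogens are implicit in SMILES; fill each atom to its normal valence:
  4 × C: 2 H each → 8
  4 × C (aromatic): 1 H each → 4
  2 × C (aromatic): no H
  Total hydrogens = 12.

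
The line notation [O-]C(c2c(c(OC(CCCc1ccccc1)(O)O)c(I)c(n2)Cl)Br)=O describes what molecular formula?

Heavy atoms from the SMILES: 1 Br, 16 C, 1 Cl, 1 I, 1 N, 5 O.
Implicit hydrogens by atom environment:
  6 × C (aromatic): no H
  5 × C (aromatic): 1 H each → 5
  3 × C: 2 H each → 6
  2 × C: no H
  2 × O: 1 H each → 2
  2 × O: no H
  1 × Br: no H
  1 × Cl: no H
  1 × I: no H
  1 × N (aromatic): no H
  1 × O (charge -1): no H
  Total hydrogens = 13.
Net charge -1.
Molecular formula: C16H13BrClINO5-

C16H13BrClINO5-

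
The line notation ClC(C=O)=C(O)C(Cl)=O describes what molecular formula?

C4H2Cl2O3

Heavy atoms from the SMILES: 4 C, 2 Cl, 3 O.
Implicit hydrogens by atom environment:
  3 × C: no H
  2 × Cl: no H
  2 × O: no H
  1 × C: 1 H
  1 × O: 1 H
  Total hydrogens = 2.
Molecular formula: C4H2Cl2O3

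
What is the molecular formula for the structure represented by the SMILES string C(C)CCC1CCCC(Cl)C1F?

Heavy atoms from the SMILES: 10 C, 1 Cl, 1 F.
Implicit hydrogens by atom environment:
  6 × C: 2 H each → 12
  3 × C: 1 H each → 3
  1 × C: 3 H
  1 × Cl: no H
  1 × F: no H
  Total hydrogens = 18.
Molecular formula: C10H18ClF

C10H18ClF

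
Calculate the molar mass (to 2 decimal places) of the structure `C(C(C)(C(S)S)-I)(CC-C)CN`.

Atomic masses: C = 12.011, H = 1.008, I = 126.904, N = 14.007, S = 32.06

Molecular formula: C8H18INS2.
M = 8×12.011 + 18×1.008 + 1×126.904 + 1×14.007 + 2×32.06 = 319.26 g/mol.

319.26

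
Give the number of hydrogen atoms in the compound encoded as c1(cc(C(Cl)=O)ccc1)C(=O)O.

Hydrogens are implicit in SMILES; fill each atom to its normal valence:
  4 × C (aromatic): 1 H each → 4
  2 × C (aromatic): no H
  2 × C: no H
  2 × O: no H
  1 × Cl: no H
  1 × O: 1 H
  Total hydrogens = 5.

5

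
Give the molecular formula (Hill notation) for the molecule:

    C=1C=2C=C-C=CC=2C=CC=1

C10H8

Heavy atoms from the SMILES: 10 C.
Implicit hydrogens by atom environment:
  8 × C (aromatic): 1 H each → 8
  2 × C (aromatic): no H
  Total hydrogens = 8.
Molecular formula: C10H8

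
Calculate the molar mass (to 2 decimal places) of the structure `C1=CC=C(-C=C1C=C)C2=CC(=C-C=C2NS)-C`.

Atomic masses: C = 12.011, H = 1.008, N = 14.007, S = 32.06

Molecular formula: C15H15NS.
M = 15×12.011 + 15×1.008 + 1×14.007 + 1×32.06 = 241.35 g/mol.

241.35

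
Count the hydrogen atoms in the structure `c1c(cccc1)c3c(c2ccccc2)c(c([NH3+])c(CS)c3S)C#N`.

17

Hydrogens are implicit in SMILES; fill each atom to its normal valence:
  10 × C (aromatic): 1 H each → 10
  8 × C (aromatic): no H
  2 × S: 1 H each → 2
  1 × C: 2 H
  1 × C: no H
  1 × N (charge +1): 3 H
  1 × N: no H
  Total hydrogens = 17.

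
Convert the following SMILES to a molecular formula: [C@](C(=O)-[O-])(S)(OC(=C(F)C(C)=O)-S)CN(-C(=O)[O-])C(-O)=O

[C9H8FNO8S2]2-

Heavy atoms from the SMILES: 9 C, 1 F, 1 N, 8 O, 2 S.
Implicit hydrogens by atom environment:
  7 × C: no H
  5 × O: no H
  2 × O (charge -1): no H
  2 × S: 1 H each → 2
  1 × C: 3 H
  1 × C: 2 H
  1 × F: no H
  1 × N: no H
  1 × O: 1 H
  Total hydrogens = 8.
Net charge -2.
Molecular formula: [C9H8FNO8S2]2-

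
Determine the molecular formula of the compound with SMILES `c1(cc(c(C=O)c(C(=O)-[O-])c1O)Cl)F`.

C8H3ClFO4-

Heavy atoms from the SMILES: 8 C, 1 Cl, 1 F, 4 O.
Implicit hydrogens by atom environment:
  5 × C (aromatic): no H
  2 × O: no H
  1 × C (aromatic): 1 H
  1 × C: 1 H
  1 × C: no H
  1 × Cl: no H
  1 × F: no H
  1 × O: 1 H
  1 × O (charge -1): no H
  Total hydrogens = 3.
Net charge -1.
Molecular formula: C8H3ClFO4-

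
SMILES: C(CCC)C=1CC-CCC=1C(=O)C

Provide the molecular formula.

C12H20O

Heavy atoms from the SMILES: 12 C, 1 O.
Implicit hydrogens by atom environment:
  7 × C: 2 H each → 14
  3 × C: no H
  2 × C: 3 H each → 6
  1 × O: no H
  Total hydrogens = 20.
Molecular formula: C12H20O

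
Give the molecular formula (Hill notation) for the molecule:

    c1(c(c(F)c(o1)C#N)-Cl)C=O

C6HClFNO2

Heavy atoms from the SMILES: 6 C, 1 Cl, 1 F, 1 N, 2 O.
Implicit hydrogens by atom environment:
  4 × C (aromatic): no H
  1 × C: 1 H
  1 × C: no H
  1 × Cl: no H
  1 × F: no H
  1 × N: no H
  1 × O (aromatic): no H
  1 × O: no H
  Total hydrogens = 1.
Molecular formula: C6HClFNO2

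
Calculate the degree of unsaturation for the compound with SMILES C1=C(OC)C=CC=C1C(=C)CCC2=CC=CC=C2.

Molecular formula from the SMILES: C17H18O.
DoU = (2C + 2 + N − H − X)/2 = (2·17 + 2 + 0 − 18 − 0)/2 = 18/2 = 9.
(Structurally: 2 ring(s) + 7 π bond(s) = 9.)

9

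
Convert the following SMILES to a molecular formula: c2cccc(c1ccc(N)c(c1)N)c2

Heavy atoms from the SMILES: 12 C, 2 N.
Implicit hydrogens by atom environment:
  8 × C (aromatic): 1 H each → 8
  4 × C (aromatic): no H
  2 × N: 2 H each → 4
  Total hydrogens = 12.
Molecular formula: C12H12N2

C12H12N2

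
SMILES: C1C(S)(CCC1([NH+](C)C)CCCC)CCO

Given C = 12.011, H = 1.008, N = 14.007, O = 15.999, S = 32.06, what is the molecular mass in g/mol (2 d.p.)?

246.43

Molecular formula: C13H28NOS+.
M = 13×12.011 + 28×1.008 + 1×14.007 + 1×15.999 + 1×32.06 = 246.43 g/mol.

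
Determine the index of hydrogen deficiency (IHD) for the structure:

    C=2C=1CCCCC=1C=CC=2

5

Molecular formula from the SMILES: C10H12.
DoU = (2C + 2 + N − H − X)/2 = (2·10 + 2 + 0 − 12 − 0)/2 = 10/2 = 5.
(Structurally: 2 ring(s) + 3 π bond(s) = 5.)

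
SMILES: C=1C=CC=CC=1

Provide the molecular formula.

C6H6

Heavy atoms from the SMILES: 6 C.
Implicit hydrogens by atom environment:
  6 × C (aromatic): 1 H each → 6
  Total hydrogens = 6.
Molecular formula: C6H6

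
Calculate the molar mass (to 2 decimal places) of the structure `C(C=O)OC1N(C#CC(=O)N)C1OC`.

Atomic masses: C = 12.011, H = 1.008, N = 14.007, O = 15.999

Molecular formula: C8H10N2O4.
M = 8×12.011 + 10×1.008 + 2×14.007 + 4×15.999 = 198.18 g/mol.

198.18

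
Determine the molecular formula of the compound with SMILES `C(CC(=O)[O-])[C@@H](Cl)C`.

Heavy atoms from the SMILES: 5 C, 1 Cl, 2 O.
Implicit hydrogens by atom environment:
  2 × C: 2 H each → 4
  1 × C: 3 H
  1 × C: 1 H
  1 × C: no H
  1 × Cl: no H
  1 × O: no H
  1 × O (charge -1): no H
  Total hydrogens = 8.
Net charge -1.
Molecular formula: C5H8ClO2-

C5H8ClO2-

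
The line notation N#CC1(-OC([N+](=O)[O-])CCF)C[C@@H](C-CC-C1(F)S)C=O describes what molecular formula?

C12H16F2N2O4S

Heavy atoms from the SMILES: 12 C, 2 F, 2 N, 4 O, 1 S.
Implicit hydrogens by atom environment:
  6 × C: 2 H each → 12
  3 × C: 1 H each → 3
  3 × C: no H
  3 × O: no H
  2 × F: no H
  1 × N: no H
  1 × N (charge +1): no H
  1 × O (charge -1): no H
  1 × S: 1 H
  Total hydrogens = 16.
Molecular formula: C12H16F2N2O4S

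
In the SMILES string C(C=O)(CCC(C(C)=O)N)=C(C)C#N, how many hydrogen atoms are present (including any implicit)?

14

Hydrogens are implicit in SMILES; fill each atom to its normal valence:
  4 × C: no H
  2 × C: 3 H each → 6
  2 × C: 2 H each → 4
  2 × C: 1 H each → 2
  2 × O: no H
  1 × N: 2 H
  1 × N: no H
  Total hydrogens = 14.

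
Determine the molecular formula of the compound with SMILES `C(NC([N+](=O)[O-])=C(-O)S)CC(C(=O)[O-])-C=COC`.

Heavy atoms from the SMILES: 9 C, 2 N, 6 O, 1 S.
Implicit hydrogens by atom environment:
  3 × C: 1 H each → 3
  3 × C: no H
  3 × O: no H
  2 × C: 2 H each → 4
  2 × O (charge -1): no H
  1 × C: 3 H
  1 × N: 1 H
  1 × N (charge +1): no H
  1 × O: 1 H
  1 × S: 1 H
  Total hydrogens = 13.
Net charge -1.
Molecular formula: C9H13N2O6S-

C9H13N2O6S-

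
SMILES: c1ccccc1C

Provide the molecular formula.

C7H8

Heavy atoms from the SMILES: 7 C.
Implicit hydrogens by atom environment:
  5 × C (aromatic): 1 H each → 5
  1 × C: 3 H
  1 × C (aromatic): no H
  Total hydrogens = 8.
Molecular formula: C7H8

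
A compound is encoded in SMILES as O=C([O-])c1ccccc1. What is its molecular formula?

C7H5O2-

Heavy atoms from the SMILES: 7 C, 2 O.
Implicit hydrogens by atom environment:
  5 × C (aromatic): 1 H each → 5
  1 × C (aromatic): no H
  1 × C: no H
  1 × O: no H
  1 × O (charge -1): no H
  Total hydrogens = 5.
Net charge -1.
Molecular formula: C7H5O2-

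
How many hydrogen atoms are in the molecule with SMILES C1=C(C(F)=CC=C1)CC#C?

7

Hydrogens are implicit in SMILES; fill each atom to its normal valence:
  4 × C (aromatic): 1 H each → 4
  2 × C (aromatic): no H
  1 × C: 2 H
  1 × C: 1 H
  1 × C: no H
  1 × F: no H
  Total hydrogens = 7.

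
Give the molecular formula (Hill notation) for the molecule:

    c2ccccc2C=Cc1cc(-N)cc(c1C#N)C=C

C17H14N2

Heavy atoms from the SMILES: 17 C, 2 N.
Implicit hydrogens by atom environment:
  7 × C (aromatic): 1 H each → 7
  5 × C (aromatic): no H
  3 × C: 1 H each → 3
  1 × C: 2 H
  1 × C: no H
  1 × N: 2 H
  1 × N: no H
  Total hydrogens = 14.
Molecular formula: C17H14N2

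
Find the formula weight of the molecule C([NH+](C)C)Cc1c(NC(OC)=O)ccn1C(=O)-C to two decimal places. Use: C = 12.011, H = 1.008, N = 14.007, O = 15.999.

Molecular formula: C12H20N3O3+.
M = 12×12.011 + 20×1.008 + 3×14.007 + 3×15.999 = 254.31 g/mol.

254.31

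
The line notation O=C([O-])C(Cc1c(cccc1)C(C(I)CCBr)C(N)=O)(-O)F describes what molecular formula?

C14H15BrFINO4-

Heavy atoms from the SMILES: 1 Br, 14 C, 1 F, 1 I, 1 N, 4 O.
Implicit hydrogens by atom environment:
  4 × C (aromatic): 1 H each → 4
  3 × C: 2 H each → 6
  3 × C: no H
  2 × C: 1 H each → 2
  2 × C (aromatic): no H
  2 × O: no H
  1 × Br: no H
  1 × F: no H
  1 × I: no H
  1 × N: 2 H
  1 × O: 1 H
  1 × O (charge -1): no H
  Total hydrogens = 15.
Net charge -1.
Molecular formula: C14H15BrFINO4-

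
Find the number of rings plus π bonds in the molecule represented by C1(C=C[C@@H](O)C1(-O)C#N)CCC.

Molecular formula from the SMILES: C9H13NO2.
DoU = (2C + 2 + N − H − X)/2 = (2·9 + 2 + 1 − 13 − 0)/2 = 8/2 = 4.
(Structurally: 1 ring(s) + 3 π bond(s) = 4.)

4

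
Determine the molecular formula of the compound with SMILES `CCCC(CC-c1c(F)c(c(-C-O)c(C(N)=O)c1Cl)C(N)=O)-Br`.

Heavy atoms from the SMILES: 1 Br, 15 C, 1 Cl, 1 F, 2 N, 3 O.
Implicit hydrogens by atom environment:
  6 × C (aromatic): no H
  5 × C: 2 H each → 10
  2 × C: no H
  2 × N: 2 H each → 4
  2 × O: no H
  1 × Br: no H
  1 × C: 3 H
  1 × C: 1 H
  1 × Cl: no H
  1 × F: no H
  1 × O: 1 H
  Total hydrogens = 19.
Molecular formula: C15H19BrClFN2O3

C15H19BrClFN2O3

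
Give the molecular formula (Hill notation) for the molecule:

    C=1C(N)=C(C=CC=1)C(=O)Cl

C7H6ClNO

Heavy atoms from the SMILES: 7 C, 1 Cl, 1 N, 1 O.
Implicit hydrogens by atom environment:
  4 × C (aromatic): 1 H each → 4
  2 × C (aromatic): no H
  1 × C: no H
  1 × Cl: no H
  1 × N: 2 H
  1 × O: no H
  Total hydrogens = 6.
Molecular formula: C7H6ClNO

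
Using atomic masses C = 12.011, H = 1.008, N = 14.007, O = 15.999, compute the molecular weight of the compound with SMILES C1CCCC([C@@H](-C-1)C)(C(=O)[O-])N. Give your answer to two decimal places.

170.23

Molecular formula: C9H16NO2-.
M = 9×12.011 + 16×1.008 + 1×14.007 + 2×15.999 = 170.23 g/mol.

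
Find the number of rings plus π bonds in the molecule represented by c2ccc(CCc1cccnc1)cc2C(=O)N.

Molecular formula from the SMILES: C14H14N2O.
DoU = (2C + 2 + N − H − X)/2 = (2·14 + 2 + 2 − 14 − 0)/2 = 18/2 = 9.
(Structurally: 2 ring(s) + 7 π bond(s) = 9.)

9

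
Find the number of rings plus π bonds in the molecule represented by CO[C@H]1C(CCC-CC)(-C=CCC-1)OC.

Molecular formula from the SMILES: C13H24O2.
DoU = (2C + 2 + N − H − X)/2 = (2·13 + 2 + 0 − 24 − 0)/2 = 4/2 = 2.
(Structurally: 1 ring(s) + 1 π bond(s) = 2.)

2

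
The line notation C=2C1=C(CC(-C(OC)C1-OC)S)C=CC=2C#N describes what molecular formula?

C13H15NO2S

Heavy atoms from the SMILES: 13 C, 1 N, 2 O, 1 S.
Implicit hydrogens by atom environment:
  3 × C (aromatic): 1 H each → 3
  3 × C: 1 H each → 3
  3 × C (aromatic): no H
  2 × C: 3 H each → 6
  2 × O: no H
  1 × C: 2 H
  1 × C: no H
  1 × N: no H
  1 × S: 1 H
  Total hydrogens = 15.
Molecular formula: C13H15NO2S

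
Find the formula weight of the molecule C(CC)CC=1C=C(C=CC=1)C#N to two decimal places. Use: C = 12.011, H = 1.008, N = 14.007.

159.23

Molecular formula: C11H13N.
M = 11×12.011 + 13×1.008 + 1×14.007 = 159.23 g/mol.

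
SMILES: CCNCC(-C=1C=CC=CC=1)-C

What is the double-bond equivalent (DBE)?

4

Molecular formula from the SMILES: C11H17N.
DoU = (2C + 2 + N − H − X)/2 = (2·11 + 2 + 1 − 17 − 0)/2 = 8/2 = 4.
(Structurally: 1 ring(s) + 3 π bond(s) = 4.)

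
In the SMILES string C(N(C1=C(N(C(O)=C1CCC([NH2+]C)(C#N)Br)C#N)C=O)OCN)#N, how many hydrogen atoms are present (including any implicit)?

Hydrogens are implicit in SMILES; fill each atom to its normal valence:
  4 × C (aromatic): no H
  4 × C: no H
  4 × N: no H
  3 × C: 2 H each → 6
  2 × O: no H
  1 × Br: no H
  1 × C: 3 H
  1 × C: 1 H
  1 × N (charge +1): 2 H
  1 × N: 2 H
  1 × N (aromatic): no H
  1 × O: 1 H
  Total hydrogens = 15.

15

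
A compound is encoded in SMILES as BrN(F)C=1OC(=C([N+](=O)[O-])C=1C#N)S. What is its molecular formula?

C5HBrFN3O3S

Heavy atoms from the SMILES: 1 Br, 5 C, 1 F, 3 N, 3 O, 1 S.
Implicit hydrogens by atom environment:
  4 × C (aromatic): no H
  2 × N: no H
  1 × Br: no H
  1 × C: no H
  1 × F: no H
  1 × N (charge +1): no H
  1 × O (aromatic): no H
  1 × O: no H
  1 × O (charge -1): no H
  1 × S: 1 H
  Total hydrogens = 1.
Molecular formula: C5HBrFN3O3S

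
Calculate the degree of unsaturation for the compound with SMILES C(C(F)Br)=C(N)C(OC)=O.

Molecular formula from the SMILES: C5H7BrFNO2.
DoU = (2C + 2 + N − H − X)/2 = (2·5 + 2 + 1 − 7 − 2)/2 = 4/2 = 2.
(Structurally: 0 ring(s) + 2 π bond(s) = 2.)

2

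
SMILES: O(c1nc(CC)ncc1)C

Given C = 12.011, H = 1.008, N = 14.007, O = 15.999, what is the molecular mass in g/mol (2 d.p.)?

Molecular formula: C7H10N2O.
M = 7×12.011 + 10×1.008 + 2×14.007 + 1×15.999 = 138.17 g/mol.

138.17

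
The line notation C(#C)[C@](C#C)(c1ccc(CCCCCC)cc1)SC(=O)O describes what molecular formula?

C18H20O2S

Heavy atoms from the SMILES: 18 C, 2 O, 1 S.
Implicit hydrogens by atom environment:
  5 × C: 2 H each → 10
  4 × C (aromatic): 1 H each → 4
  4 × C: no H
  2 × C: 1 H each → 2
  2 × C (aromatic): no H
  1 × C: 3 H
  1 × O: 1 H
  1 × O: no H
  1 × S: no H
  Total hydrogens = 20.
Molecular formula: C18H20O2S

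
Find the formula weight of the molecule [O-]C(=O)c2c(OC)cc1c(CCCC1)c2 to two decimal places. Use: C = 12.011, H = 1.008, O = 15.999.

Molecular formula: C12H13O3-.
M = 12×12.011 + 13×1.008 + 3×15.999 = 205.23 g/mol.

205.23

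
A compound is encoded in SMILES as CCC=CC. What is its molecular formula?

Heavy atoms from the SMILES: 5 C.
Implicit hydrogens by atom environment:
  2 × C: 3 H each → 6
  2 × C: 1 H each → 2
  1 × C: 2 H
  Total hydrogens = 10.
Molecular formula: C5H10

C5H10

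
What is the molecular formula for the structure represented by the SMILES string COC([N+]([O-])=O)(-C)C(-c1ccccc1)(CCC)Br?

Heavy atoms from the SMILES: 1 Br, 13 C, 1 N, 3 O.
Implicit hydrogens by atom environment:
  5 × C (aromatic): 1 H each → 5
  3 × C: 3 H each → 9
  2 × C: 2 H each → 4
  2 × C: no H
  2 × O: no H
  1 × Br: no H
  1 × C (aromatic): no H
  1 × N (charge +1): no H
  1 × O (charge -1): no H
  Total hydrogens = 18.
Molecular formula: C13H18BrNO3

C13H18BrNO3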